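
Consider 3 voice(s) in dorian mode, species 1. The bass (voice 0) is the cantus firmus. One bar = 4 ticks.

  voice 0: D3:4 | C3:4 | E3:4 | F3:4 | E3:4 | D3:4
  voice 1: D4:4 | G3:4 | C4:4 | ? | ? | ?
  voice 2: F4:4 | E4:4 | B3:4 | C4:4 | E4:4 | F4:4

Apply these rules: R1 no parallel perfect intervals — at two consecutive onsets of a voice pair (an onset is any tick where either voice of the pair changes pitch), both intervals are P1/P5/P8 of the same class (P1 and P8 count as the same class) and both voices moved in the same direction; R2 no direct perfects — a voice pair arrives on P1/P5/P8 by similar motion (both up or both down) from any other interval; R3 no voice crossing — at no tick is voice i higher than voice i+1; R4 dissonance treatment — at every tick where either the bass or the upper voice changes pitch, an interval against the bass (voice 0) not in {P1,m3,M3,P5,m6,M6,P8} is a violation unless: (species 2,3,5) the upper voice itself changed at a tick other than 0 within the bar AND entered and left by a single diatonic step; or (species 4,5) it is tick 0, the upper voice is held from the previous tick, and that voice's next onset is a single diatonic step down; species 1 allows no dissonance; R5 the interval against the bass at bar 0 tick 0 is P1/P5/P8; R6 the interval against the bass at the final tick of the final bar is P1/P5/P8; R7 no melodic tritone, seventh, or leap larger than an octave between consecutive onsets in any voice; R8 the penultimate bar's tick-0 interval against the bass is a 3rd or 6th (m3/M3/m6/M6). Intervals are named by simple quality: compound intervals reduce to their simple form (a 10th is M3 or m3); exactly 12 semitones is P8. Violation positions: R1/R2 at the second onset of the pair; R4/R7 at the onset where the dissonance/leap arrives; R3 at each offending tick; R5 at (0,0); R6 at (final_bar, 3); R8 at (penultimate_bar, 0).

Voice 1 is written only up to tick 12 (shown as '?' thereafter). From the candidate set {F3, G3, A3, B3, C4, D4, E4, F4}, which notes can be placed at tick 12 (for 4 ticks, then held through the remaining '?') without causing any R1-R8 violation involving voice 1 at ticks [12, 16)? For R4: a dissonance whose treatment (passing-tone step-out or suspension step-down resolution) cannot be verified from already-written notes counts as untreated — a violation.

F3: legal
G3: violates R4
A3: legal
B3: violates R4
C4: legal
D4: violates R3
E4: violates R3,R4
F4: violates R2,R3

{A3, C4, F3}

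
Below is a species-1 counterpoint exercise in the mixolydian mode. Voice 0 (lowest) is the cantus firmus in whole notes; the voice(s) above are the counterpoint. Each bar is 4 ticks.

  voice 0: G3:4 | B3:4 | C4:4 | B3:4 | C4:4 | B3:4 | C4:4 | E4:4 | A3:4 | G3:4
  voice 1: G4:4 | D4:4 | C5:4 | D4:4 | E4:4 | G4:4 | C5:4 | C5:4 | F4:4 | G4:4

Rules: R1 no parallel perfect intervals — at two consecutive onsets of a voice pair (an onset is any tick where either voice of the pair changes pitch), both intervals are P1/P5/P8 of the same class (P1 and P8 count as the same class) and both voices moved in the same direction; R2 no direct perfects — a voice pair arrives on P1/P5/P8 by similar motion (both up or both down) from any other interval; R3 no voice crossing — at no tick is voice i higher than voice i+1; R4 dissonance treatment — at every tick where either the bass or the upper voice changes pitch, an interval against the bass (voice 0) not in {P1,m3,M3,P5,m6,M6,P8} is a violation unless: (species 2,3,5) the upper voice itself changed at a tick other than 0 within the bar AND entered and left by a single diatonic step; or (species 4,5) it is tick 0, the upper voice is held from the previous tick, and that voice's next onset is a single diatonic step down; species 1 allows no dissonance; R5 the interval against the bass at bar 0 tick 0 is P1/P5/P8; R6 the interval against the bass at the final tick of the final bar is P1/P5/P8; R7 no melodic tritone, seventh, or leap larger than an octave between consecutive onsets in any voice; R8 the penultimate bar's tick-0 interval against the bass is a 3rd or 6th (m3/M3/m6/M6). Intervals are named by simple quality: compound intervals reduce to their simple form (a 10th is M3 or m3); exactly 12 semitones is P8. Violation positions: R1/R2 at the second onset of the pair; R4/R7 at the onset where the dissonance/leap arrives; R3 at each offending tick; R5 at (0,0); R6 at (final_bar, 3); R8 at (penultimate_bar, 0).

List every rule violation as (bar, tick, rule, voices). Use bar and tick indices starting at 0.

bar 0: v0=G3 v1=G4 downbeat P8
bar 1: v0=B3 v1=D4 downbeat m3
bar 2: v0=C4 v1=C5 downbeat P8
bar 3: v0=B3 v1=D4 downbeat m3
bar 4: v0=C4 v1=E4 downbeat M3
bar 5: v0=B3 v1=G4 downbeat m6
bar 6: v0=C4 v1=C5 downbeat P8
bar 7: v0=E4 v1=C5 downbeat m6
bar 8: v0=A3 v1=F4 downbeat m6
bar 9: v0=G3 v1=G4 downbeat P8
  -> R2 @ bar 2 tick 0 v(0, 1): B3/D4 m3 -> C4/C5 P8 similar
  -> R7 @ bar 2 tick 0 v(1,): D4->C5 leap 10st
  -> R7 @ bar 3 tick 0 v(1,): C5->D4 leap 10st
  -> R2 @ bar 6 tick 0 v(0, 1): B3/G4 m6 -> C4/C5 P8 similar

(2, 0, R2, (0, 1))
(2, 0, R7, (1,))
(3, 0, R7, (1,))
(6, 0, R2, (0, 1))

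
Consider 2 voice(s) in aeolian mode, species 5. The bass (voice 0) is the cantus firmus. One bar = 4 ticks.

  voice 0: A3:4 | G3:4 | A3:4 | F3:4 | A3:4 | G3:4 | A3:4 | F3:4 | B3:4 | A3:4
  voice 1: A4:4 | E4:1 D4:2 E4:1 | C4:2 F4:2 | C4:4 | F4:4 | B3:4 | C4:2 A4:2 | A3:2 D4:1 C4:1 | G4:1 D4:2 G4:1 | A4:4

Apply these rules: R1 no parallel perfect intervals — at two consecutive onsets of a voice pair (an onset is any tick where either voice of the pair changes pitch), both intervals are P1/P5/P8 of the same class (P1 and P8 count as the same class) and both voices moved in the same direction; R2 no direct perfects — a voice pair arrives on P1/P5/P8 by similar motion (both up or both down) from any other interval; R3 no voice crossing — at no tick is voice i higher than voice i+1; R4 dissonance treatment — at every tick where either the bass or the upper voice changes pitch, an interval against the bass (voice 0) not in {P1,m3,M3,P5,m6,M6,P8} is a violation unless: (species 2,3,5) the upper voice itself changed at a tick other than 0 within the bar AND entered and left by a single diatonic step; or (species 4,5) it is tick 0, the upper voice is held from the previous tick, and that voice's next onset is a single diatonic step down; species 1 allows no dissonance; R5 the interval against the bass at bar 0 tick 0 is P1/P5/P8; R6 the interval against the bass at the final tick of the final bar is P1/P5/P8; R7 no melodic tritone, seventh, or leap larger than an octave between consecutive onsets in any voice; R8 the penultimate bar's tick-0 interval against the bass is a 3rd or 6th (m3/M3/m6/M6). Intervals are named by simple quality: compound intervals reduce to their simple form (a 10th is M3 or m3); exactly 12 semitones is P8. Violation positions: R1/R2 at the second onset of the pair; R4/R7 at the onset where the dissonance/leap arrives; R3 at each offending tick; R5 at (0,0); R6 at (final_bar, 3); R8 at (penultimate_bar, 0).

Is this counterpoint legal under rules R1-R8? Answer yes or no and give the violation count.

bar 0: v0=A3 v1=A4 (P8)
bar 1: v0=G3 v1=E4 (M6)
bar 2: v0=A3 v1=C4 (m3)
bar 3: v0=F3 v1=C4 (P5)
bar 4: v0=A3 v1=F4 (m6)
bar 5: v0=G3 v1=B3 (M3)
bar 6: v0=A3 v1=C4 (m3)
bar 7: v0=F3 v1=A3 (M3)
bar 8: v0=B3 v1=G4 (m6)
bar 9: v0=A3 v1=A4 (P8)
  R2 @ bar3.0: A3/F4 m6 -> F3/C4 P5 similar
  R7 @ bar5.0: F4->B3 leap 6st
  R7 @ bar8.0: F3->B3 leap 6st

No (3 violations)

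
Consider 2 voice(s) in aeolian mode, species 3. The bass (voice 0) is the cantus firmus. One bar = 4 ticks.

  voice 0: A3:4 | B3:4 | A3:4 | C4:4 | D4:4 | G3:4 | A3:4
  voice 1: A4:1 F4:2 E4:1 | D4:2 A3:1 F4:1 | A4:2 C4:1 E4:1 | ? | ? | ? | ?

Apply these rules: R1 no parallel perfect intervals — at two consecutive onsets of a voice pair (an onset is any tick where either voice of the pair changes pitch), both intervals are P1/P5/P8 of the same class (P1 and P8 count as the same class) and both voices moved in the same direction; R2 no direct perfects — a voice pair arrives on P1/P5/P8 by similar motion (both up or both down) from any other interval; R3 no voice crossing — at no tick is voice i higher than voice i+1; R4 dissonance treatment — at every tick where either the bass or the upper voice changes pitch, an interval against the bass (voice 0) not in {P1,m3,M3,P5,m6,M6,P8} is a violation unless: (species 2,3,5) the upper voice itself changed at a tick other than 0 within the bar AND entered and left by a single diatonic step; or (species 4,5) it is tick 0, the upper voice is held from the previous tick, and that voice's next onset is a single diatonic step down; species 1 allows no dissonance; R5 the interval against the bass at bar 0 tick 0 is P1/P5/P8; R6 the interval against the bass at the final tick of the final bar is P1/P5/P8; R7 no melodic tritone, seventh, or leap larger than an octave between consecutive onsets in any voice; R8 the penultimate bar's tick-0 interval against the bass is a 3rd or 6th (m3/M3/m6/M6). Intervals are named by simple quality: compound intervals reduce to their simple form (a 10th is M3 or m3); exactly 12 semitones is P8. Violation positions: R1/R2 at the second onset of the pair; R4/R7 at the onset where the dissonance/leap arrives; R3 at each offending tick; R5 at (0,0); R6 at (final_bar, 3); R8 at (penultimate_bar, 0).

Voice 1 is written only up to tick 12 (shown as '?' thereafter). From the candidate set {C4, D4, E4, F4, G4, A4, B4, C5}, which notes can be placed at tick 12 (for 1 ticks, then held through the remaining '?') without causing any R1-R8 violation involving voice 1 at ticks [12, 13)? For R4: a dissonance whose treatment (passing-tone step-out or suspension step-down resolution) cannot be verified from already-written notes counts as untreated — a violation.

C4: legal
D4: violates R4
E4: legal
F4: violates R4
G4: violates R1
A4: legal
B4: violates R4
C5: violates R2

{A4, C4, E4}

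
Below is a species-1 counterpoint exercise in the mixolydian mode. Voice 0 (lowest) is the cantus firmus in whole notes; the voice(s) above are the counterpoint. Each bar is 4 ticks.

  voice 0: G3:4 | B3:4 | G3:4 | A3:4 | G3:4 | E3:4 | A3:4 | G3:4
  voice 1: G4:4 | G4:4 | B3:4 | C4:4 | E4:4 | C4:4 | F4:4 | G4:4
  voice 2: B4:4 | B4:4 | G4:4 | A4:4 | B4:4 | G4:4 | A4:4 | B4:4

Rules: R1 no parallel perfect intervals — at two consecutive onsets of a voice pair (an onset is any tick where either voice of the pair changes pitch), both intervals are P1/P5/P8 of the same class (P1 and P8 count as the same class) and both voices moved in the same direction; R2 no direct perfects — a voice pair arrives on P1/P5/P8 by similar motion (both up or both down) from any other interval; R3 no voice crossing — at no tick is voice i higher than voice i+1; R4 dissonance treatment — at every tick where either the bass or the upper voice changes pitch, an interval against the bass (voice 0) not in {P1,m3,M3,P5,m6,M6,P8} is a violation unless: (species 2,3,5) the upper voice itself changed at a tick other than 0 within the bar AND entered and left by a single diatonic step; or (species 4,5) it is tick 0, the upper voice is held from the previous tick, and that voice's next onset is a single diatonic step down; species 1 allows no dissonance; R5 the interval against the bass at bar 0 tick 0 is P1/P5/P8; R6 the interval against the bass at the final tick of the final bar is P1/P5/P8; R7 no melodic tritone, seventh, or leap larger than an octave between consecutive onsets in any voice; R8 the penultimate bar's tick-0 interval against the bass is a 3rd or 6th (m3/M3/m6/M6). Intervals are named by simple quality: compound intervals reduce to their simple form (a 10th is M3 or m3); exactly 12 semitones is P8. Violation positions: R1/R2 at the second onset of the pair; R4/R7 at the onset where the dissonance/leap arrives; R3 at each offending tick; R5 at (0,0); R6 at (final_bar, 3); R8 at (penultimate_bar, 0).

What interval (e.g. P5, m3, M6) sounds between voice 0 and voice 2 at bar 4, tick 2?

M3

voice 0=G3 voice 2=B4 -> M3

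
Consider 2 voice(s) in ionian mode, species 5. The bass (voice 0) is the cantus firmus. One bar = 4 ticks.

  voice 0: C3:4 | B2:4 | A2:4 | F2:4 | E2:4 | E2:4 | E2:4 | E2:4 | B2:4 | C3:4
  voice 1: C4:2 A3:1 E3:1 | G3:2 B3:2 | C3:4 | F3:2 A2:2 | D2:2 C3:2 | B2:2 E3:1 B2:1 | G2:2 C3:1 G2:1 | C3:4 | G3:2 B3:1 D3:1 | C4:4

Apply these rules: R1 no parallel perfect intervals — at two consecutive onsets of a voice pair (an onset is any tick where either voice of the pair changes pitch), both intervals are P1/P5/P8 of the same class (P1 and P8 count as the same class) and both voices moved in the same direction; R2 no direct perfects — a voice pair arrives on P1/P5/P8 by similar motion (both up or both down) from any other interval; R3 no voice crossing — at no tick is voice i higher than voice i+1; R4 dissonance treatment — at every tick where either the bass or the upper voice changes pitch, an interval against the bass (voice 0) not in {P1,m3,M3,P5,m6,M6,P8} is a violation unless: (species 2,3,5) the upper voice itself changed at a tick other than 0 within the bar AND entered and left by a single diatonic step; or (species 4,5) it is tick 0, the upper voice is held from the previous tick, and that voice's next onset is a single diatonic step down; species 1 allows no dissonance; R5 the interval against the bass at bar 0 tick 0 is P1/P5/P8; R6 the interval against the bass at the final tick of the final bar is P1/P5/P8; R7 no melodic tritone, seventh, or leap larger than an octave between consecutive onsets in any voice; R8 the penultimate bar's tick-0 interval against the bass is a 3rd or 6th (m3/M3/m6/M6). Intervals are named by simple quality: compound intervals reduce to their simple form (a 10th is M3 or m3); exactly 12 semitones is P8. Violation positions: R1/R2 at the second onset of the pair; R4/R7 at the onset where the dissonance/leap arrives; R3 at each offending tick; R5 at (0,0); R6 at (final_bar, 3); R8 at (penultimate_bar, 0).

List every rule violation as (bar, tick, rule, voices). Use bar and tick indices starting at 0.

(2, 0, R7, (1,))
(4, 0, R3, (0, 1))
(4, 0, R4, (0, 1))
(4, 1, R3, (0, 1))
(4, 2, R7, (1,))
(9, 0, R2, (0, 1))
(9, 0, R7, (1,))

bar 0: v0=C3 v1=C4 downbeat P8
bar 1: v0=B2 v1=G3 downbeat m6
bar 2: v0=A2 v1=C3 downbeat m3
bar 3: v0=F2 v1=F3 downbeat P8
bar 4: v0=E2 v1=D2 downbeat M2
bar 5: v0=E2 v1=B2 downbeat P5
bar 6: v0=E2 v1=G2 downbeat m3
bar 7: v0=E2 v1=C3 downbeat m6
bar 8: v0=B2 v1=G3 downbeat m6
bar 9: v0=C3 v1=C4 downbeat P8
  -> R7 @ bar 2 tick 0 v(1,): B3->C3 leap 11st
  -> R3 @ bar 4 tick 0 v(0, 1): E2 above D2
  -> R4 @ bar 4 tick 0 v(0, 1): E2/D2 M2 untreated
  -> R3 @ bar 4 tick 1 v(0, 1): E2 above D2
  -> R7 @ bar 4 tick 2 v(1,): D2->C3 leap 10st
  -> R2 @ bar 9 tick 0 v(0, 1): B2/D3 m3 -> C3/C4 P8 similar
  -> R7 @ bar 9 tick 0 v(1,): D3->C4 leap 10st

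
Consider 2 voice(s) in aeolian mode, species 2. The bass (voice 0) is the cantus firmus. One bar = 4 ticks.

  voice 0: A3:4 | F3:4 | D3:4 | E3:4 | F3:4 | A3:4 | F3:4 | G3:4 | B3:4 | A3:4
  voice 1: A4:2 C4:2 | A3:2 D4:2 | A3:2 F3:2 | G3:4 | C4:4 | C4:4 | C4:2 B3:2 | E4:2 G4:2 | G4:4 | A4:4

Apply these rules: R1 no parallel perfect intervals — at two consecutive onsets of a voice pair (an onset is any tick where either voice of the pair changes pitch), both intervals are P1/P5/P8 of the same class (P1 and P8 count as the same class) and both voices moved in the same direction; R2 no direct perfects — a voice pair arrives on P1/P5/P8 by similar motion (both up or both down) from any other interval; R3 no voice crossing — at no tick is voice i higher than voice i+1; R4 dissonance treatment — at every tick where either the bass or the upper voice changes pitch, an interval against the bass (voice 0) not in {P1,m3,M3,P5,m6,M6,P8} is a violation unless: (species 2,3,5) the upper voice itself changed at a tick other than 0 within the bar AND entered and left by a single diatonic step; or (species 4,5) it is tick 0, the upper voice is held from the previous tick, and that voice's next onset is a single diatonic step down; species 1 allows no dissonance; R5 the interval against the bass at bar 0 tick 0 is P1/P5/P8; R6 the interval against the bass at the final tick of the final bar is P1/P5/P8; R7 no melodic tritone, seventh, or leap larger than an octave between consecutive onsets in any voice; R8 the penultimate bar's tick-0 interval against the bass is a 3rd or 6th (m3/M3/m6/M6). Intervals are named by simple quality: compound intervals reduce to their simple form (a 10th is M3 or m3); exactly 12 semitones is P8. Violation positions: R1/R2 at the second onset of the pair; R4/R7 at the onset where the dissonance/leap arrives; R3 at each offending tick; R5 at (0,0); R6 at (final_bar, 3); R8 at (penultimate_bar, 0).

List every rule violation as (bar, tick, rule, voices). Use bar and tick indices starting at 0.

(2, 0, R2, (0, 1))
(4, 0, R2, (0, 1))
(6, 2, R4, (0, 1))

bar 0: v0=A3 v1=A4 downbeat P8
bar 1: v0=F3 v1=A3 downbeat M3
bar 2: v0=D3 v1=A3 downbeat P5
bar 3: v0=E3 v1=G3 downbeat m3
bar 4: v0=F3 v1=C4 downbeat P5
bar 5: v0=A3 v1=C4 downbeat m3
bar 6: v0=F3 v1=C4 downbeat P5
bar 7: v0=G3 v1=E4 downbeat M6
bar 8: v0=B3 v1=G4 downbeat m6
bar 9: v0=A3 v1=A4 downbeat P8
  -> R2 @ bar 2 tick 0 v(0, 1): F3/D4 M6 -> D3/A3 P5 similar
  -> R2 @ bar 4 tick 0 v(0, 1): E3/G3 m3 -> F3/C4 P5 similar
  -> R4 @ bar 6 tick 2 v(0, 1): F3/B3 TT untreated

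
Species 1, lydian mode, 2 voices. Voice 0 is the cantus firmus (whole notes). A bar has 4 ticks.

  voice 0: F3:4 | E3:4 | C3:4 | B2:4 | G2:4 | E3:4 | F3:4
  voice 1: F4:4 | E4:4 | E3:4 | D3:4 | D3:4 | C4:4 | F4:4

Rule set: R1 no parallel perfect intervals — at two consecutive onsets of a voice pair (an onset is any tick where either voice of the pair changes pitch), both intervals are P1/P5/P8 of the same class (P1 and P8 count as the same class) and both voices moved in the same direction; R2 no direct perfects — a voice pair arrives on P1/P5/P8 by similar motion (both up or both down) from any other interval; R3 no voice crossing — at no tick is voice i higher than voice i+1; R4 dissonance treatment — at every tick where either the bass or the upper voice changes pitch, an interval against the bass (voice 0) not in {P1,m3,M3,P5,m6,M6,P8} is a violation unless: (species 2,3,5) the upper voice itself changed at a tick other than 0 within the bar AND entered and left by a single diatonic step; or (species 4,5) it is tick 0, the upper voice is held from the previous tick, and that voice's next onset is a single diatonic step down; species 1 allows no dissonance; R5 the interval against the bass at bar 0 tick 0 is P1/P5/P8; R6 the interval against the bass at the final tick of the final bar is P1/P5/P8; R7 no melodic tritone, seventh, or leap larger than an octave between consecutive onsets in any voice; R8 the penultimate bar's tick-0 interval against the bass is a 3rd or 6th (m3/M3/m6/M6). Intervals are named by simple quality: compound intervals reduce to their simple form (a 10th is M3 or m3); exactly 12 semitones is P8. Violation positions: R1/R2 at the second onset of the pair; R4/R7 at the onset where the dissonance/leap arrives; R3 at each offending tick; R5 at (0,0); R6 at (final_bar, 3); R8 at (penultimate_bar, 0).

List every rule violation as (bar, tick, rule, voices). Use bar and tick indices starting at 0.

(1, 0, R1, (0, 1))
(5, 0, R7, (1,))
(6, 0, R2, (0, 1))

bar 0: v0=F3 v1=F4 downbeat P8
bar 1: v0=E3 v1=E4 downbeat P8
bar 2: v0=C3 v1=E3 downbeat M3
bar 3: v0=B2 v1=D3 downbeat m3
bar 4: v0=G2 v1=D3 downbeat P5
bar 5: v0=E3 v1=C4 downbeat m6
bar 6: v0=F3 v1=F4 downbeat P8
  -> R1 @ bar 1 tick 0 v(0, 1): F3/F4 P8 -> E3/E4 P8 similar
  -> R7 @ bar 5 tick 0 v(1,): D3->C4 leap 10st
  -> R2 @ bar 6 tick 0 v(0, 1): E3/C4 m6 -> F3/F4 P8 similar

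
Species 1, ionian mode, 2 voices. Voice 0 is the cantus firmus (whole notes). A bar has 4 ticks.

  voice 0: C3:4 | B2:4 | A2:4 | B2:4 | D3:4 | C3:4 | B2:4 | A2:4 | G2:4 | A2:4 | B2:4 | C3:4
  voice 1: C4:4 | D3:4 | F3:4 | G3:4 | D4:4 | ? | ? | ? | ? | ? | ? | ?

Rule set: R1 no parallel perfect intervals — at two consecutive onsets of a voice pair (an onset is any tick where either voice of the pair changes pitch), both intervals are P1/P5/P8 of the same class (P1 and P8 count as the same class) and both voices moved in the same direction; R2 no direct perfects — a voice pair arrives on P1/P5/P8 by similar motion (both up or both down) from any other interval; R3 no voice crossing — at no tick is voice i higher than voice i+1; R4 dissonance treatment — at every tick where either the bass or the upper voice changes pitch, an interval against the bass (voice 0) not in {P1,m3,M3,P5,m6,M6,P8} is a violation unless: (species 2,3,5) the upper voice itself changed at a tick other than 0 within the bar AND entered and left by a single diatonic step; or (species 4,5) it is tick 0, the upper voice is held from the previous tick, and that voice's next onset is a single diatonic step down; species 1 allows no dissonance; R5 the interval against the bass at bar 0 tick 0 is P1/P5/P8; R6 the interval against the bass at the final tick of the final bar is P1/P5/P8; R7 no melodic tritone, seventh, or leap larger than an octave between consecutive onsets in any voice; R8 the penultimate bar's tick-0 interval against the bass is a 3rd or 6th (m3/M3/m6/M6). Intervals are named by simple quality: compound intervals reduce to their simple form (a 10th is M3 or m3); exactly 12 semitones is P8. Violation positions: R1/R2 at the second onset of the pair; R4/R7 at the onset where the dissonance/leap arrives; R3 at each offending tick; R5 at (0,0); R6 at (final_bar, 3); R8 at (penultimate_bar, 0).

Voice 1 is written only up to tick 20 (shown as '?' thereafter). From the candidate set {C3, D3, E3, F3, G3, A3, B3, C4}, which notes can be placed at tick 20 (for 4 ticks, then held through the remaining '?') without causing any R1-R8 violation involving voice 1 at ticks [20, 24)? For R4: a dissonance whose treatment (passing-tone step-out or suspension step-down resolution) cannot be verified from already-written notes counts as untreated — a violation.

{A3}

C3: violates R1,R7
D3: violates R4
E3: violates R7
F3: violates R4
G3: violates R2
A3: legal
B3: violates R4
C4: violates R1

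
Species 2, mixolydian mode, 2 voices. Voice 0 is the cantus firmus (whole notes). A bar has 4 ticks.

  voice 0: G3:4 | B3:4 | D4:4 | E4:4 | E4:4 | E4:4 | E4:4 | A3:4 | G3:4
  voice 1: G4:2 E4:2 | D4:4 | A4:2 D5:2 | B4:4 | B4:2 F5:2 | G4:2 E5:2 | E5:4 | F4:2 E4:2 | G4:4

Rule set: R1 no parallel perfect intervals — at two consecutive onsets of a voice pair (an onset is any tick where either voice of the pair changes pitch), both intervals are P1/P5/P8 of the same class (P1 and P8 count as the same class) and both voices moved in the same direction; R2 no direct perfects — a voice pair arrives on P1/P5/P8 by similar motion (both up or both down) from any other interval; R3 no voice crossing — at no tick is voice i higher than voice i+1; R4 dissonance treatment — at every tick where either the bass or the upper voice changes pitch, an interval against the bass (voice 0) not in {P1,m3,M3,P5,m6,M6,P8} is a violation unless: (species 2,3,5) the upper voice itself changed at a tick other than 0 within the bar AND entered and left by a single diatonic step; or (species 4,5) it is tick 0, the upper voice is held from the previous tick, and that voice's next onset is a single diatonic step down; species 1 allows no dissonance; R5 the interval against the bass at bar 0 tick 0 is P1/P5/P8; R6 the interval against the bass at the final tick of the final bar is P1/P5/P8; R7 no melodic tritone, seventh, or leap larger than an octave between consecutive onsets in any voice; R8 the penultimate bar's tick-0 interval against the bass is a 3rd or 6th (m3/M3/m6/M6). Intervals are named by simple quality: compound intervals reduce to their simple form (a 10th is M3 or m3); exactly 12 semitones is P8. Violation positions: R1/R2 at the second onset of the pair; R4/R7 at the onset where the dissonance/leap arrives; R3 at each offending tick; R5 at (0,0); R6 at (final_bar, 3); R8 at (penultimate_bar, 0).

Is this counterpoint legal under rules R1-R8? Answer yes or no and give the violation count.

bar 0: v0=G3 v1=G4 (P8)
bar 1: v0=B3 v1=D4 (m3)
bar 2: v0=D4 v1=A4 (P5)
bar 3: v0=E4 v1=B4 (P5)
bar 4: v0=E4 v1=B4 (P5)
bar 5: v0=E4 v1=G4 (m3)
bar 6: v0=E4 v1=E5 (P8)
bar 7: v0=A3 v1=F4 (m6)
bar 8: v0=G3 v1=G4 (P8)
  R2 @ bar2.0: B3/D4 m3 -> D4/A4 P5 similar
  R4 @ bar4.2: E4/F5 m2 untreated
  R7 @ bar4.2: B4->F5 leap 6st
  R7 @ bar5.0: F5->G4 leap 10st
  R7 @ bar7.0: E5->F4 leap 11st

No (5 violations)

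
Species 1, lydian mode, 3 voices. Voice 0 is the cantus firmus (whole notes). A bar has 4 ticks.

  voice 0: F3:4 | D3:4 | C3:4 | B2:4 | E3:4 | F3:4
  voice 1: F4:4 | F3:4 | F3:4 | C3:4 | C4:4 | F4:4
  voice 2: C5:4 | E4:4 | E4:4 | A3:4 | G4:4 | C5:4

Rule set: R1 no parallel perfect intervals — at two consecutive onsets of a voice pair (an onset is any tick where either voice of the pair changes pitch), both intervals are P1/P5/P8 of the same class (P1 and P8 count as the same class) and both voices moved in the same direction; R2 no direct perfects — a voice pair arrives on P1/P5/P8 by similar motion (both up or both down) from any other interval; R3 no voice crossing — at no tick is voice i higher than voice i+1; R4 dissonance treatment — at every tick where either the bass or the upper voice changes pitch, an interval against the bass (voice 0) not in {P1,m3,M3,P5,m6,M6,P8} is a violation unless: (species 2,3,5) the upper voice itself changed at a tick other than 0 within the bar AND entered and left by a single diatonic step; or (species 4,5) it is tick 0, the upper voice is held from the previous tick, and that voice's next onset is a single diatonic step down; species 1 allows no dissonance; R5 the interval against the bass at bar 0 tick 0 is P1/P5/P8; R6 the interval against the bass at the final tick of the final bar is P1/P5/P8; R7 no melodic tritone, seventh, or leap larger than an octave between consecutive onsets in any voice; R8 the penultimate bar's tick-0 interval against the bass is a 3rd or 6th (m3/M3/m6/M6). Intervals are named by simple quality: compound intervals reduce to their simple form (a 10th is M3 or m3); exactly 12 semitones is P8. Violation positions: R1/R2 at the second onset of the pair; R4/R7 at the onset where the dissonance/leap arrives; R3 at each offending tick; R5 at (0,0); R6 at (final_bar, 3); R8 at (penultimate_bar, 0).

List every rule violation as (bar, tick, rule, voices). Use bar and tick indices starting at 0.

bar 0: v0=F3 v1=F4 v2=C5 downbeat P5
bar 1: v0=D3 v1=F3 v2=E4 downbeat M2
bar 2: v0=C3 v1=F3 v2=E4 downbeat M3
bar 3: v0=B2 v1=C3 v2=A3 downbeat m7
bar 4: v0=E3 v1=C4 v2=G4 downbeat m3
bar 5: v0=F3 v1=F4 v2=C5 downbeat P5
  -> R4 @ bar 1 tick 0 v(0, 2): D3/E4 M2 untreated
  -> R4 @ bar 2 tick 0 v(0, 1): C3/F3 P4 untreated
  -> R4 @ bar 3 tick 0 v(0, 1): B2/C3 m2 untreated
  -> R4 @ bar 3 tick 0 v(0, 2): B2/A3 m7 untreated
  -> R2 @ bar 4 tick 0 v(1, 2): C3/A3 M6 -> C4/G4 P5 similar
  -> R7 @ bar 4 tick 0 v(2,): A3->G4 leap 10st
  -> R1 @ bar 5 tick 0 v(1, 2): C4/G4 P5 -> F4/C5 P5 similar
  -> R2 @ bar 5 tick 0 v(0, 1): E3/C4 m6 -> F3/F4 P8 similar
  -> R2 @ bar 5 tick 0 v(0, 2): E3/G4 m3 -> F3/C5 P5 similar

(1, 0, R4, (0, 2))
(2, 0, R4, (0, 1))
(3, 0, R4, (0, 1))
(3, 0, R4, (0, 2))
(4, 0, R2, (1, 2))
(4, 0, R7, (2,))
(5, 0, R1, (1, 2))
(5, 0, R2, (0, 1))
(5, 0, R2, (0, 2))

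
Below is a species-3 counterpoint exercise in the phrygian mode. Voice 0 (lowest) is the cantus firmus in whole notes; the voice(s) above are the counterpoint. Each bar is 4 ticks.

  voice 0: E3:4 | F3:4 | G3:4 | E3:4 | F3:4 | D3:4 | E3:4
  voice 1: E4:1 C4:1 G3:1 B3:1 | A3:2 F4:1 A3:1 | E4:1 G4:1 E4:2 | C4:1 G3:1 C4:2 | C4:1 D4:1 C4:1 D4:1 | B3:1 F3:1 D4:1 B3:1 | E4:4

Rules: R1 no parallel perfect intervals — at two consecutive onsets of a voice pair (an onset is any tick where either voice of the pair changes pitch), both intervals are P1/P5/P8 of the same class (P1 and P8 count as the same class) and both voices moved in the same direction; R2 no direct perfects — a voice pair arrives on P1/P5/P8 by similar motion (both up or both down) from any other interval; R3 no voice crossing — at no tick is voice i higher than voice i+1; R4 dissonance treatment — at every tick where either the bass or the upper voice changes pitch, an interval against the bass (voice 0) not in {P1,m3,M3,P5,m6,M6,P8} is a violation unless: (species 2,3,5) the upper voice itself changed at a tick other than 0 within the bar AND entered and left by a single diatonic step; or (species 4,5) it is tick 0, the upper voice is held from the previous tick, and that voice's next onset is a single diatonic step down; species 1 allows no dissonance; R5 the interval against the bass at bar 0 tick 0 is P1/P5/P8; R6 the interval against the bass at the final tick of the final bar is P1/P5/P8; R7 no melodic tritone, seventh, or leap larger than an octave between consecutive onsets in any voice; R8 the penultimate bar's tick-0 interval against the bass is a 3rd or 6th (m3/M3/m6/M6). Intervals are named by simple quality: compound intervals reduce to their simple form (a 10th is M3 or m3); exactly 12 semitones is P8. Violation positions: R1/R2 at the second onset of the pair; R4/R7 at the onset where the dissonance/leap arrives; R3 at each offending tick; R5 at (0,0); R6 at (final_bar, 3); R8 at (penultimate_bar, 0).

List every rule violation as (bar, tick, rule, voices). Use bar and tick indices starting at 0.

(5, 1, R7, (1,))
(6, 0, R2, (0, 1))

bar 0: v0=E3 v1=E4 downbeat P8
bar 1: v0=F3 v1=A3 downbeat M3
bar 2: v0=G3 v1=E4 downbeat M6
bar 3: v0=E3 v1=C4 downbeat m6
bar 4: v0=F3 v1=C4 downbeat P5
bar 5: v0=D3 v1=B3 downbeat M6
bar 6: v0=E3 v1=E4 downbeat P8
  -> R7 @ bar 5 tick 1 v(1,): B3->F3 leap 6st
  -> R2 @ bar 6 tick 0 v(0, 1): D3/B3 M6 -> E3/E4 P8 similar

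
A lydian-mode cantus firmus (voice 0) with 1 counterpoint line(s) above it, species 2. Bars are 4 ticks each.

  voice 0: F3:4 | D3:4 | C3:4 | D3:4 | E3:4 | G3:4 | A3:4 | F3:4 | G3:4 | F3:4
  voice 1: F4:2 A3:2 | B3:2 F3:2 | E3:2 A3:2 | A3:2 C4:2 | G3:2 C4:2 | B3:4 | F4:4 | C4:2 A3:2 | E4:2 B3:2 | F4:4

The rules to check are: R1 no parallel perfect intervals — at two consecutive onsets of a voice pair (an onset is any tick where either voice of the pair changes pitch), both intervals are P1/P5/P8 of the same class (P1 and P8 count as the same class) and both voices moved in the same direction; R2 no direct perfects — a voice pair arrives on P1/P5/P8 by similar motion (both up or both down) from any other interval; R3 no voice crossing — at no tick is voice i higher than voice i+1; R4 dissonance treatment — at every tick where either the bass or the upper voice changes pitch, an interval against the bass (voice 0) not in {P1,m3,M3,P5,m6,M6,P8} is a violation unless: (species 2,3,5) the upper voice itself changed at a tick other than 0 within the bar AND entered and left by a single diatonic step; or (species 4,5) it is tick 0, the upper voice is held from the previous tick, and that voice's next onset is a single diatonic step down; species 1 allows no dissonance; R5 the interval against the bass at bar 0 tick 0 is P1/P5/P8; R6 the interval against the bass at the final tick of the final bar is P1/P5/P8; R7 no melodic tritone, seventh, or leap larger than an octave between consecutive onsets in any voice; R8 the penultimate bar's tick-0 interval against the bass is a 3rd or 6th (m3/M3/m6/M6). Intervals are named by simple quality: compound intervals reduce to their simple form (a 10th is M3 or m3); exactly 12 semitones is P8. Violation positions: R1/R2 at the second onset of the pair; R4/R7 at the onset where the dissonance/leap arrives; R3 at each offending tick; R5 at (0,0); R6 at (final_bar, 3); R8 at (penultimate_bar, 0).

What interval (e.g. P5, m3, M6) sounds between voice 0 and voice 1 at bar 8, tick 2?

voice 0=G3 voice 1=B3 -> M3

M3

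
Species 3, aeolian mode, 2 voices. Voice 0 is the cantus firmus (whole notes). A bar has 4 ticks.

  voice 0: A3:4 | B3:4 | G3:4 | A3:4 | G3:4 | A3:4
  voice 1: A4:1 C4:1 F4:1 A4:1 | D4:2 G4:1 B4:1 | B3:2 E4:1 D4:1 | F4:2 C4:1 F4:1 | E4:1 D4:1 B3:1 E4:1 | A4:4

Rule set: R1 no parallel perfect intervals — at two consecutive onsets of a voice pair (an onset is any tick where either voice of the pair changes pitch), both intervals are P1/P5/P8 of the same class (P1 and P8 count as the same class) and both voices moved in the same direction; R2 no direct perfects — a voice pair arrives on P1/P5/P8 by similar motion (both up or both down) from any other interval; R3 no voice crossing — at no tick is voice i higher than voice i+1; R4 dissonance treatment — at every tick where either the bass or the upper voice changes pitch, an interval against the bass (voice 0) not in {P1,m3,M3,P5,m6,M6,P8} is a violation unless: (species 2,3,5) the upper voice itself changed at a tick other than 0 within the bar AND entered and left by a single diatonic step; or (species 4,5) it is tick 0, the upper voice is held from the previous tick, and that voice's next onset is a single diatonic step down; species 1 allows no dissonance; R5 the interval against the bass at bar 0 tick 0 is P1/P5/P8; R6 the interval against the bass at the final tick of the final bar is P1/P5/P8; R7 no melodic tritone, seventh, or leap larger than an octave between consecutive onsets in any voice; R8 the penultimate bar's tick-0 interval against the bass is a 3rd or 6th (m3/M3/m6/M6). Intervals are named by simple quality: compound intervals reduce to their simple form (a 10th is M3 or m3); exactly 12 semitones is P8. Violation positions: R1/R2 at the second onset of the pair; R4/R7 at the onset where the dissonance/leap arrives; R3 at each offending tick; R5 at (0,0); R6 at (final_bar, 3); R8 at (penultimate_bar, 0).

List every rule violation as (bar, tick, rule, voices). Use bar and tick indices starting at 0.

bar 0: v0=A3 v1=A4 downbeat P8
bar 1: v0=B3 v1=D4 downbeat m3
bar 2: v0=G3 v1=B3 downbeat M3
bar 3: v0=A3 v1=F4 downbeat m6
bar 4: v0=G3 v1=E4 downbeat M6
bar 5: v0=A3 v1=A4 downbeat P8
  -> R2 @ bar 5 tick 0 v(0, 1): G3/E4 M6 -> A3/A4 P8 similar

(5, 0, R2, (0, 1))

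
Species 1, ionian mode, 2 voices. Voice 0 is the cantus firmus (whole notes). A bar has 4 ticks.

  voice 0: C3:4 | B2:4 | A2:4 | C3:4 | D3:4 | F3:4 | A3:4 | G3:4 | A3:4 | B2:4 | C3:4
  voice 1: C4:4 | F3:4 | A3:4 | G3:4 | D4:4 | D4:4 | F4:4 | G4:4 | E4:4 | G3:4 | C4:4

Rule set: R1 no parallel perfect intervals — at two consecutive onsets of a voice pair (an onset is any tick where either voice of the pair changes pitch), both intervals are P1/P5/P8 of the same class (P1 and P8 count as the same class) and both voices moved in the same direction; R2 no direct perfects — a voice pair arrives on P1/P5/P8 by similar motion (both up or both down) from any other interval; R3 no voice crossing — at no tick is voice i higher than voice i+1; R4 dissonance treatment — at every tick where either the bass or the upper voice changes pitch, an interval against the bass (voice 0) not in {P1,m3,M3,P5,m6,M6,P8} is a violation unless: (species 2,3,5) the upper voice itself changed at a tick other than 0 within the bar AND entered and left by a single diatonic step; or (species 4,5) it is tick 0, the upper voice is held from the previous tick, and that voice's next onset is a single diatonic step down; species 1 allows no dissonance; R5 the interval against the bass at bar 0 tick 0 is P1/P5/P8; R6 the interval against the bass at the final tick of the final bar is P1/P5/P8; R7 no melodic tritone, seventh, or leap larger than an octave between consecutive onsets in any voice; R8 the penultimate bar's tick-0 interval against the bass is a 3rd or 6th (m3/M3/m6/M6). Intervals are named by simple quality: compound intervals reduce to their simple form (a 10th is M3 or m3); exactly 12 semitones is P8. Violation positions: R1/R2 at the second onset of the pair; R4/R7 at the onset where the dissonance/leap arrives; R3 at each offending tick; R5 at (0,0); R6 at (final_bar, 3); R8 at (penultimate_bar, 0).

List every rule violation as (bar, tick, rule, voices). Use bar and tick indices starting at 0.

(1, 0, R4, (0, 1))
(4, 0, R2, (0, 1))
(9, 0, R7, (0,))
(10, 0, R2, (0, 1))

bar 0: v0=C3 v1=C4 downbeat P8
bar 1: v0=B2 v1=F3 downbeat TT
bar 2: v0=A2 v1=A3 downbeat P8
bar 3: v0=C3 v1=G3 downbeat P5
bar 4: v0=D3 v1=D4 downbeat P8
bar 5: v0=F3 v1=D4 downbeat M6
bar 6: v0=A3 v1=F4 downbeat m6
bar 7: v0=G3 v1=G4 downbeat P8
bar 8: v0=A3 v1=E4 downbeat P5
bar 9: v0=B2 v1=G3 downbeat m6
bar 10: v0=C3 v1=C4 downbeat P8
  -> R4 @ bar 1 tick 0 v(0, 1): B2/F3 TT untreated
  -> R2 @ bar 4 tick 0 v(0, 1): C3/G3 P5 -> D3/D4 P8 similar
  -> R7 @ bar 9 tick 0 v(0,): A3->B2 leap 10st
  -> R2 @ bar 10 tick 0 v(0, 1): B2/G3 m6 -> C3/C4 P8 similar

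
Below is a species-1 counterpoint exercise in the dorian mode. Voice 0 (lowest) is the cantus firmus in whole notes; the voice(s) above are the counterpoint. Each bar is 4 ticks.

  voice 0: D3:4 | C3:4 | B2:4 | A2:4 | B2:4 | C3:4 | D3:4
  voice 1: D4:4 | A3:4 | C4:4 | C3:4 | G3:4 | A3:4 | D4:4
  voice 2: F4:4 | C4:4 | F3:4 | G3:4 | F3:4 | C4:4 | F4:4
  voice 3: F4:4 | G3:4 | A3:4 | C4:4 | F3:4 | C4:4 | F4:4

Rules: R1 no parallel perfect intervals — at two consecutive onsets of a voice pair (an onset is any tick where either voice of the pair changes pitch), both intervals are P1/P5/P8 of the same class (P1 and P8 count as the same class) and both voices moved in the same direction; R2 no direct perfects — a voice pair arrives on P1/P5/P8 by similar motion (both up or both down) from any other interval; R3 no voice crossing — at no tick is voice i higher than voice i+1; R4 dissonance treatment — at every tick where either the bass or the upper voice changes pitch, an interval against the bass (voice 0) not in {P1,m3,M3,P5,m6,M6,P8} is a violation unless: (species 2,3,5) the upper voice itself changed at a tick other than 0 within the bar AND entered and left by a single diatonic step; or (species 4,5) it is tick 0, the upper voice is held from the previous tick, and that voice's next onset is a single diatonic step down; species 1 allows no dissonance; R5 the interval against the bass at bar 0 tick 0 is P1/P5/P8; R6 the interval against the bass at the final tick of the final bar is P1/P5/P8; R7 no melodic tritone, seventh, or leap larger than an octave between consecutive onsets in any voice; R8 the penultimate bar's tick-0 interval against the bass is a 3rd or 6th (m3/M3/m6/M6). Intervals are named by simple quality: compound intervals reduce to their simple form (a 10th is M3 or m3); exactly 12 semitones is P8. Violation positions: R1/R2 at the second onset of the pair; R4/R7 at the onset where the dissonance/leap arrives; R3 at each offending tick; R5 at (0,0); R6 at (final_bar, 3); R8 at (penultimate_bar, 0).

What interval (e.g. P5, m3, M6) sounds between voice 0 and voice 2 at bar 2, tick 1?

voice 0=B2 voice 2=F3 -> TT

TT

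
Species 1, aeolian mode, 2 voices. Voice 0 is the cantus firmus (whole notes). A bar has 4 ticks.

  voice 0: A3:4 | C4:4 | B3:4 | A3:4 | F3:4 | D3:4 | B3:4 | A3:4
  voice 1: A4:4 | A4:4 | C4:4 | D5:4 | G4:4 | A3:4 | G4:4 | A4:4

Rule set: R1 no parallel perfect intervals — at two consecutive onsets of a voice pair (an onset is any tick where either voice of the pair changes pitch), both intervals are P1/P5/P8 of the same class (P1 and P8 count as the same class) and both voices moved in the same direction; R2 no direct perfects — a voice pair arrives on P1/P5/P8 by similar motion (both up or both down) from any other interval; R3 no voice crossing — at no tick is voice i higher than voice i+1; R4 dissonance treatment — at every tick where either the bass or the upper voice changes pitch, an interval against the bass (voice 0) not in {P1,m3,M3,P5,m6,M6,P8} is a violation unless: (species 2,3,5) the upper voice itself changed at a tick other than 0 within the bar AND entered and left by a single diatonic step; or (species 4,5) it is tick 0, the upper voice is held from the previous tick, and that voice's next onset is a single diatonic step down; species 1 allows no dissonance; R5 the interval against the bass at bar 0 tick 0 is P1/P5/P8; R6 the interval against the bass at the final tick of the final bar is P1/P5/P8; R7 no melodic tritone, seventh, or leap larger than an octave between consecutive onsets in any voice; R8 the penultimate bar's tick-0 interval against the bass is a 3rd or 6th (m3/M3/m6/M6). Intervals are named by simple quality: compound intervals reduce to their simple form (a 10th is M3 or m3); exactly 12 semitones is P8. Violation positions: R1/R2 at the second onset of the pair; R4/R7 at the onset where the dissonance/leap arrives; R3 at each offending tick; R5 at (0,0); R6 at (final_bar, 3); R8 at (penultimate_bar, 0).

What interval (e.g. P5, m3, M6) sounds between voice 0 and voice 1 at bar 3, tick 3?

P4

voice 0=A3 voice 1=D5 -> P4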